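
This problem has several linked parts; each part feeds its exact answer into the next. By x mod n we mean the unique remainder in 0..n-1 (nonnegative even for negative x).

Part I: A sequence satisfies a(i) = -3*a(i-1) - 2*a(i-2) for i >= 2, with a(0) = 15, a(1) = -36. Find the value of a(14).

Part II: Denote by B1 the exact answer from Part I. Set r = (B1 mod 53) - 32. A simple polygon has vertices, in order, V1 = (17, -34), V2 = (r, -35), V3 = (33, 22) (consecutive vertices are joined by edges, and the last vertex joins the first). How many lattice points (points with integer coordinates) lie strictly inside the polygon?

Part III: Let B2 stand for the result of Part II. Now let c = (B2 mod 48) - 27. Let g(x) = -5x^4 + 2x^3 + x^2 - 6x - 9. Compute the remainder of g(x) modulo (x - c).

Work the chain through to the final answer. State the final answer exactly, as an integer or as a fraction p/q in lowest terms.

-319337

Part I: a(2) = -3*(-36) - 2*(15) = 78; iterating: a(2)=78, a(3)=-162, a(4)=330, a(5)=-666, a(6)=1338, a(7)=-2682, a(8)=5370, a(9)=-10746, a(10)=21498, a(11)=-43002, a(12)=86010, a(13)=-172026, a(14)=344058; answer 344058
Part II: B1 = 344058; r = 3; cross terms: (17*-35 - 3*-34)=-493, (3*22 - 33*-35)=1221, (33*-34 - 17*22)=-1496; twice the area = |-768| = 768; area = 384; boundary points = 1 + 3 + 8 = 12; strictly interior points = area - boundary/2 + 1 = 379; answer 379
Part III: B2 = 379; c = 16; remainder = value at the root: -5*(16)^4 + 2*(16)^3 + 1*(16)^2 - 6*(16)^1 - 9 = (-327680) + (8192) + (256) + (-96) + (-9) = -319337; answer -319337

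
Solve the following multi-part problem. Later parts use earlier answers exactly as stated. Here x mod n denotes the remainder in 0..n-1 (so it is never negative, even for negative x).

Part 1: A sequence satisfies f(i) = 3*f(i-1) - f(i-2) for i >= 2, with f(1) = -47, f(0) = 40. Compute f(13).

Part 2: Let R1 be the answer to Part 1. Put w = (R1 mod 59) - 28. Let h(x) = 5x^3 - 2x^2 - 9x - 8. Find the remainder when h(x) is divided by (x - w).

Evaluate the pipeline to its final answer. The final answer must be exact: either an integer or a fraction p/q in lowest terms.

-29654

Part 1: f(2) = 3*(-47) - 1*(40) = -181; iterating: f(2)=-181, f(3)=-496, f(4)=-1307, f(5)=-3425, f(6)=-8968, f(7)=-23479, f(8)=-61469, f(9)=-160928, f(10)=-421315, f(11)=-1103017, f(12)=-2887736, f(13)=-7560191; answer -7560191
Part 2: R1 = -7560191; w = -18; remainder = value at the root: 5*(-18)^3 - 2*(-18)^2 - 9*(-18)^1 - 8 = (-29160) + (-648) + (162) + (-8) = -29654; answer -29654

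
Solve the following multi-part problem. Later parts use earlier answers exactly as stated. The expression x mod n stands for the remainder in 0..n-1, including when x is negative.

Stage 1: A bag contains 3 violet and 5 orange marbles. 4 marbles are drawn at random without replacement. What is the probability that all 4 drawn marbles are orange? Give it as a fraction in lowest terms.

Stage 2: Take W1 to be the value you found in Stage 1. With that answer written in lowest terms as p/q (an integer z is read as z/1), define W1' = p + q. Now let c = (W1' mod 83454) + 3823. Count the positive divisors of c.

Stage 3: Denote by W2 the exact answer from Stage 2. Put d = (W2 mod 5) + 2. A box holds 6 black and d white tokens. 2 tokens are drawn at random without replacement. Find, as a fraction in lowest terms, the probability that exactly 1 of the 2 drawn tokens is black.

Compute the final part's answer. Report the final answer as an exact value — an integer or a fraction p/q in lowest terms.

6/11

Stage 1: total draws C(8,4) = 70; favorable C(5,4) = 5; P = 1/14; answer 1/14
Stage 2: W1 = 1/14; threaded value p + q = 15; c = 3838; 3838 = 2 * 19 * 101; number of divisors = (1+1) * (1+1) * (1+1) = 8; answer 8
Stage 3: W2 = 8; d = 5; total draws C(11,2) = 55; favorable C(6,1)*C(5,1) = 30; P = 6/11; answer 6/11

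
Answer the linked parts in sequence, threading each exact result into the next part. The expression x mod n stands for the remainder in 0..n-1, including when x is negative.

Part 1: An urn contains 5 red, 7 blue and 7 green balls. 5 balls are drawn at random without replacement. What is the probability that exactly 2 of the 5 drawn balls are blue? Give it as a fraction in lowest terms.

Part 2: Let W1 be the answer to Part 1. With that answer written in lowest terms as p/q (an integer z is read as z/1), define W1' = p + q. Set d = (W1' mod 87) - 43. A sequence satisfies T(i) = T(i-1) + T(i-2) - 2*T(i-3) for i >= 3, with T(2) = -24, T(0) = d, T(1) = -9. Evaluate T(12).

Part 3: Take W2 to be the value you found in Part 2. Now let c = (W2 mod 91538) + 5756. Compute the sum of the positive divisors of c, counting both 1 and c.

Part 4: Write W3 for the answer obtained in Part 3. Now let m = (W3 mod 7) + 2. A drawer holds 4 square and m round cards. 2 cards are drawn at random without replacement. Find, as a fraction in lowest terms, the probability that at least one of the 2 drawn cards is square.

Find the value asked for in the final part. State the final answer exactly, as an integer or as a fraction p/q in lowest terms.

6/7

Part 1: total draws C(19,5) = 11628; favorable C(7,2)*C(12,3) = 4620; P = 385/969; answer 385/969
Part 2: W1 = 385/969; threaded value p + q = 1354; d = 6; T(3) = 1*(-24) + 1*(-9) - 2*(6) = -45; iterating: T(3)=-45, T(4)=-51, T(5)=-48, T(6)=-9, T(7)=45, T(8)=132, T(9)=195, T(10)=237, T(11)=168, T(12)=15; answer 15
Part 3: W2 = 15; c = 5771; 5771 = 29 * 199; sigma = (1 + 29) * (1 + 199) = 30 * 200 = 6000; answer 6000
Part 4: W3 = 6000; m = 3; total draws C(7,2) = 21; complement C(3,2) = 3; favorable 21 - 3 = 18; P = 6/7; answer 6/7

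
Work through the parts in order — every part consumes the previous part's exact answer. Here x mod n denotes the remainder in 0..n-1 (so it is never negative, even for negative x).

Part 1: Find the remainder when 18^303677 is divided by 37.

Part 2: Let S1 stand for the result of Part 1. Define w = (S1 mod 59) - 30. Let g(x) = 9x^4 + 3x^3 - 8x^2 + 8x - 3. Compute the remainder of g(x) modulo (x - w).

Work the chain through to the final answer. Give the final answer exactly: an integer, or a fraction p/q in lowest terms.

Part 1: squarings mod 37: 18^1=18, 18^2=28, 18^4=7, 18^8=12, 18^16=33, 18^32=16, 18^64=34, 18^128=9, 18^256=7, 18^512=12, 18^1024=33, 18^2048=16, 18^4096=34, 18^8192=9, 18^16384=7, 18^32768=12, 18^65536=33, 18^131072=16, 18^262144=34; 18^303677 = 18^1 * 18^4 * 18^8 * 18^16 * 18^32 * 18^512 * 18^8192 * 18^32768 * 18^262144 = 2 (mod 37); answer 2
Part 2: S1 = 2; w = -28; remainder = value at the root: 9*(-28)^4 + 3*(-28)^3 - 8*(-28)^2 + 8*(-28)^1 - 3 = (5531904) + (-65856) + (-6272) + (-224) + (-3) = 5459549; answer 5459549

5459549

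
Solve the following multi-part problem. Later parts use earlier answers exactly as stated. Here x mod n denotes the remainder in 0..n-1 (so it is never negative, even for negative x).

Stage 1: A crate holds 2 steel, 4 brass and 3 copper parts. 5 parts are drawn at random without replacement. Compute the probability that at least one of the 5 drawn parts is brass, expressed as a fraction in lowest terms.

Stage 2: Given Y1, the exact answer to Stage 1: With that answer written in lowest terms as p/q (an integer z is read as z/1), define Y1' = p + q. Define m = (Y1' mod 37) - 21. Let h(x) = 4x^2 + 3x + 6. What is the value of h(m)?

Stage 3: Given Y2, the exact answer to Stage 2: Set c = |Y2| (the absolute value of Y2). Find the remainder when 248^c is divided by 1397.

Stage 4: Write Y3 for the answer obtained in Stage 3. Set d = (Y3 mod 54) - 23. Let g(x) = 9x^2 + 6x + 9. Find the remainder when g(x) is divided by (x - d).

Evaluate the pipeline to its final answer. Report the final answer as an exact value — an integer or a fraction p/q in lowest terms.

8289

Stage 1: total draws C(9,5) = 126; complement C(5,5) = 1; favorable 126 - 1 = 125; P = 125/126; answer 125/126
Stage 2: Y1 = 125/126; threaded value p + q = 251; m = 8; 4*(8)^2 + 3*(8)^1 + 6 = (256) + (24) + (6) = 286; answer 286
Stage 3: Y2 = 286; c = 286; squarings mod 1397: 248^1=248, 248^2=36, 248^4=1296, 248^8=422, 248^16=665, 248^32=773, 248^64=1010, 248^128=290, 248^256=280; 248^286 = 248^2 * 248^4 * 248^8 * 248^16 * 248^256 = 269 (mod 1397); answer 269
Stage 4: Y3 = 269; d = 30; remainder = value at the root: 9*(30)^2 + 6*(30)^1 + 9 = (8100) + (180) + (9) = 8289; answer 8289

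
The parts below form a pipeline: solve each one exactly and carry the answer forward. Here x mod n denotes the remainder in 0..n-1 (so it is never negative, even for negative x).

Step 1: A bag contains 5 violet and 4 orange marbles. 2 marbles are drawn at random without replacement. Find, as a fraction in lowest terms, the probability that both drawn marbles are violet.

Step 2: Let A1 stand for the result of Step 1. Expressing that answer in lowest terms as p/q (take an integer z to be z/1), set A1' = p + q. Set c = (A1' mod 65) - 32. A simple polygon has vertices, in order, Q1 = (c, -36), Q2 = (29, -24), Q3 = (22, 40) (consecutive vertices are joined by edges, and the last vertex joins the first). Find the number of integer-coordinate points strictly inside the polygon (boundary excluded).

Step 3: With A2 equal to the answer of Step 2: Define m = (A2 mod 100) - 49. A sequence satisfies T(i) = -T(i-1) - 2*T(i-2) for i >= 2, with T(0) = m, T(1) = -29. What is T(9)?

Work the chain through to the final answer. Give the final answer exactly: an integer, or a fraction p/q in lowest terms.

Step 1: total draws C(9,2) = 36; favorable C(5,2) = 10; P = 5/18; answer 5/18
Step 2: A1 = 5/18; threaded value p + q = 23; c = -9; cross terms: (-9*-24 - 29*-36)=1260, (29*40 - 22*-24)=1688, (22*-36 - -9*40)=-432; twice the area = |2516| = 2516; area = 1258; boundary points = 2 + 1 + 1 = 4; strictly interior points = area - boundary/2 + 1 = 1257; answer 1257
Step 3: A2 = 1257; m = 8; T(2) = -1*(-29) - 2*(8) = 13; iterating: T(2)=13, T(3)=45, T(4)=-71, T(5)=-19, T(6)=161, T(7)=-123, T(8)=-199, T(9)=445; answer 445

445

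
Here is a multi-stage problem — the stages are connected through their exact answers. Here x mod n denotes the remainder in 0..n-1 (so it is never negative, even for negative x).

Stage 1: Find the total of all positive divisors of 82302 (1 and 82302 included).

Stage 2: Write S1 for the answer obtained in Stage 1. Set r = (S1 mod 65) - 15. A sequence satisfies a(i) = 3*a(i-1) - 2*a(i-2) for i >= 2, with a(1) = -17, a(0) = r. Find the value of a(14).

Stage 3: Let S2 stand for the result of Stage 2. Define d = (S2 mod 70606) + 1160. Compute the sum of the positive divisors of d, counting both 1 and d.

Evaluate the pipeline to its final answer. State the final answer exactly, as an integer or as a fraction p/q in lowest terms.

Stage 1: 82302 = 2 * 3 * 11 * 29 * 43; sigma = (1 + 2) * (1 + 3) * (1 + 11) * (1 + 29) * (1 + 43) = 3 * 4 * 12 * 30 * 44 = 190080; answer 190080
Stage 2: S1 = 190080; r = 5; a(2) = 3*(-17) - 2*(5) = -61; iterating: a(2)=-61, a(3)=-149, a(4)=-325, a(5)=-677, a(6)=-1381, a(7)=-2789, a(8)=-5605, a(9)=-11237, a(10)=-22501, a(11)=-45029, a(12)=-90085, a(13)=-180197, a(14)=-360421; answer -360421
Stage 3: S2 = -360421; d = 64375; 64375 = 5^4 * 103; sigma = (1 + 5 + 25 + 125 + 625) * (1 + 103) = 781 * 104 = 81224; answer 81224

81224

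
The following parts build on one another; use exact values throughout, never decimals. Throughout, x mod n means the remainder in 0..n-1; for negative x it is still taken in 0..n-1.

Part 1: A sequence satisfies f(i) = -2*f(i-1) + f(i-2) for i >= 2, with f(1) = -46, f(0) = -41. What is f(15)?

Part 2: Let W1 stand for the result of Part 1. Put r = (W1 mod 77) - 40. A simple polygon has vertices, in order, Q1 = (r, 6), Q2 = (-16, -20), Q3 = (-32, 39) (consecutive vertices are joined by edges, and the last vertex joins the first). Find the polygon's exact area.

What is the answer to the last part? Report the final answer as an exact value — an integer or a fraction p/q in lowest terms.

Part 1: f(2) = -2*(-46) + 1*(-41) = 51; iterating: f(2)=51, f(3)=-148, f(4)=347, f(5)=-842, f(6)=2031, f(7)=-4904, f(8)=11839, f(9)=-28582, f(10)=69003, f(11)=-166588, f(12)=402179, f(13)=-970946, f(14)=2344071, f(15)=-5659088; answer -5659088
Part 2: W1 = -5659088; r = -13; cross terms: (-13*-20 - -16*6)=356, (-16*39 - -32*-20)=-1264, (-32*6 - -13*39)=315; twice the area = |-593| = 593; area = 593/2; answer 593/2

593/2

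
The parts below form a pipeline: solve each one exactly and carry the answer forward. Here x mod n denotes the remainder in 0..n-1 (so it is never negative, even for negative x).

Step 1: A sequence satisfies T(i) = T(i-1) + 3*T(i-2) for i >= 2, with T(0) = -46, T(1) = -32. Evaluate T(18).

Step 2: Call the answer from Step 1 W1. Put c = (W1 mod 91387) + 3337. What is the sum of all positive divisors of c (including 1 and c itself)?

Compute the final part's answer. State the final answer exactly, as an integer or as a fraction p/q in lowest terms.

11466

Step 1: T(2) = 1*(-32) + 3*(-46) = -170; iterating: T(2)=-170, T(3)=-266, T(4)=-776, T(5)=-1574, T(6)=-3902, T(7)=-8624, T(8)=-20330, T(9)=-46202, T(10)=-107192, T(11)=-245798, T(12)=-567374, T(13)=-1304768, T(14)=-3006890, T(15)=-6921194, T(16)=-15941864, T(17)=-36705446, T(18)=-84531038; answer -84531038
Step 2: W1 = -84531038; c = 5274; 5274 = 2 * 3^2 * 293; sigma = (1 + 2) * (1 + 3 + 9) * (1 + 293) = 3 * 13 * 294 = 11466; answer 11466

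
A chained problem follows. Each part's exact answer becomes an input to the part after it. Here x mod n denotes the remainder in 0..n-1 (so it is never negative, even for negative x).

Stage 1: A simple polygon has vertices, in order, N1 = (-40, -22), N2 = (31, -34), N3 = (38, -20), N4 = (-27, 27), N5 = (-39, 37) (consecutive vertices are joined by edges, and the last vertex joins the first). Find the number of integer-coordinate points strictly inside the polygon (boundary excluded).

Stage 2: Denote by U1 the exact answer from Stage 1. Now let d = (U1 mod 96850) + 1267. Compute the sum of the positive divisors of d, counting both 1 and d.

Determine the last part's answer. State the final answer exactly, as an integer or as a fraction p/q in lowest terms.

Stage 1: cross terms: (-40*-34 - 31*-22)=2042, (31*-20 - 38*-34)=672, (38*27 - -27*-20)=486, (-27*37 - -39*27)=54, (-39*-22 - -40*37)=2338; twice the area = |5592| = 5592; area = 2796; boundary points = 1 + 7 + 1 + 2 + 1 = 12; strictly interior points = area - boundary/2 + 1 = 2791; answer 2791
Stage 2: U1 = 2791; d = 4058; 4058 = 2 * 2029; sigma = (1 + 2) * (1 + 2029) = 3 * 2030 = 6090; answer 6090

6090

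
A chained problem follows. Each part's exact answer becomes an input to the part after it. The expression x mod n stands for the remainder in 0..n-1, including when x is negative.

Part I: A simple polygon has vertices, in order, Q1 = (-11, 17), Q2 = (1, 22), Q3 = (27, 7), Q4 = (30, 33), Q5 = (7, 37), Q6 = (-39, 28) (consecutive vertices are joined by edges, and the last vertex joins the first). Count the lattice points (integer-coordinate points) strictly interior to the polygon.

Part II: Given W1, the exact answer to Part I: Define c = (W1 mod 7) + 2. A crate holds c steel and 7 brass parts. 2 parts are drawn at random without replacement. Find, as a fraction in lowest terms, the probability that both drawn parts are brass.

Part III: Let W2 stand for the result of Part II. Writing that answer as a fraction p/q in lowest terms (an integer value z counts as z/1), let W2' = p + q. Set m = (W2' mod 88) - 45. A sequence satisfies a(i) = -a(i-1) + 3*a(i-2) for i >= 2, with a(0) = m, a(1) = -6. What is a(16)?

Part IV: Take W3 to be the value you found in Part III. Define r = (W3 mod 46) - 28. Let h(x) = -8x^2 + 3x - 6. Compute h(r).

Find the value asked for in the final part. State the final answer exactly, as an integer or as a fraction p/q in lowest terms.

-44

Part I: cross terms: (-11*22 - 1*17)=-259, (1*7 - 27*22)=-587, (27*33 - 30*7)=681, (30*37 - 7*33)=879, (7*28 - -39*37)=1639, (-39*17 - -11*28)=-355; twice the area = |1998| = 1998; area = 999; boundary points = 1 + 1 + 1 + 1 + 1 + 1 = 6; strictly interior points = area - boundary/2 + 1 = 997; answer 997
Part II: W1 = 997; c = 5; total draws C(12,2) = 66; favorable C(7,2) = 21; P = 7/22; answer 7/22
Part III: W2 = 7/22; threaded value p + q = 29; m = -16; a(2) = -1*(-6) + 3*(-16) = -42; iterating: a(2)=-42, a(3)=24, a(4)=-150, a(5)=222, a(6)=-672, a(7)=1338, a(8)=-3354, a(9)=7368, a(10)=-17430, a(11)=39534, a(12)=-91824, a(13)=210426, a(14)=-485898, a(15)=1117176, a(16)=-2574870; answer -2574870
Part IV: W3 = -2574870; r = -2; -8*(-2)^2 + 3*(-2)^1 - 6 = (-32) + (-6) + (-6) = -44; answer -44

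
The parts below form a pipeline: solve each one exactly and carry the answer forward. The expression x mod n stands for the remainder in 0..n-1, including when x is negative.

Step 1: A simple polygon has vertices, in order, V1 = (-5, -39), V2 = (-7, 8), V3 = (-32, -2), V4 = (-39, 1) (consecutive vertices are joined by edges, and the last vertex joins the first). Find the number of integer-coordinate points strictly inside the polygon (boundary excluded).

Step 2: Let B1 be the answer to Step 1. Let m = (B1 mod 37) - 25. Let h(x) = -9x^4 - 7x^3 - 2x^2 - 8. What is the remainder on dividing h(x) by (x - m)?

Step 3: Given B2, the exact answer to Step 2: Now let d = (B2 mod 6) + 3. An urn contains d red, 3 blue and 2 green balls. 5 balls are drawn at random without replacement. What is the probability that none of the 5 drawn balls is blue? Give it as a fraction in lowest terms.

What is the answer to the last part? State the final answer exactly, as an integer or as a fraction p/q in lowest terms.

7/44

Step 1: cross terms: (-5*8 - -7*-39)=-313, (-7*-2 - -32*8)=270, (-32*1 - -39*-2)=-110, (-39*-39 - -5*1)=1526; twice the area = |1373| = 1373; area = 1373/2; boundary points = 1 + 5 + 1 + 2 = 9; strictly interior points = area - boundary/2 + 1 = 683; answer 683
Step 2: B1 = 683; m = -8; remainder = value at the root: -9*(-8)^4 - 7*(-8)^3 - 2*(-8)^2 - 8 = (-36864) + (3584) + (-128) + (-8) = -33416; answer -33416
Step 3: B2 = -33416; d = 7; total draws C(12,5) = 792; favorable C(9,5) = 126; P = 7/44; answer 7/44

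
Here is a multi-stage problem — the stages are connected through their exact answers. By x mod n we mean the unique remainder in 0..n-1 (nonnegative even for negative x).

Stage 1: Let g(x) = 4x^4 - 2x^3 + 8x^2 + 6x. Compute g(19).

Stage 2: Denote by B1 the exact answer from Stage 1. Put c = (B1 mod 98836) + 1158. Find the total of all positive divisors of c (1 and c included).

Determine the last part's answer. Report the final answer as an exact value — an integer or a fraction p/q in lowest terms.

Stage 1: 4*(19)^4 - 2*(19)^3 + 8*(19)^2 + 6*(19)^1 = (521284) + (-13718) + (2888) + (114) = 510568; answer 510568
Stage 2: B1 = 510568; c = 17546; 17546 = 2 * 31 * 283; sigma = (1 + 2) * (1 + 31) * (1 + 283) = 3 * 32 * 284 = 27264; answer 27264

27264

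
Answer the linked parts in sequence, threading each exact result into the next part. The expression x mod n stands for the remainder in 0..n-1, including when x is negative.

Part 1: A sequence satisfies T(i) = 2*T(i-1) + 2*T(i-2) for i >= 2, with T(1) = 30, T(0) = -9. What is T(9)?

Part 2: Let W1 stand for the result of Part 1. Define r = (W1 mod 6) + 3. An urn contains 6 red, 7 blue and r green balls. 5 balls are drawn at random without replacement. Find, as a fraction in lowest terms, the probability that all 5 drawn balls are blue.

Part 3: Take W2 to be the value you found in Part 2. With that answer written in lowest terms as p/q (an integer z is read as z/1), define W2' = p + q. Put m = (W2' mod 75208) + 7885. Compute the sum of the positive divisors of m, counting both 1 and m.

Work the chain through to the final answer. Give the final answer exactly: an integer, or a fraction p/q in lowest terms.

17280

Part 1: T(2) = 2*(30) + 2*(-9) = 42; iterating: T(2)=42, T(3)=144, T(4)=372, T(5)=1032, T(6)=2808, T(7)=7680, T(8)=20976, T(9)=57312; answer 57312
Part 2: W1 = 57312; r = 3; total draws C(16,5) = 4368; favorable C(7,5) = 21; P = 1/208; answer 1/208
Part 3: W2 = 1/208; threaded value p + q = 209; m = 8094; 8094 = 2 * 3 * 19 * 71; sigma = (1 + 2) * (1 + 3) * (1 + 19) * (1 + 71) = 3 * 4 * 20 * 72 = 17280; answer 17280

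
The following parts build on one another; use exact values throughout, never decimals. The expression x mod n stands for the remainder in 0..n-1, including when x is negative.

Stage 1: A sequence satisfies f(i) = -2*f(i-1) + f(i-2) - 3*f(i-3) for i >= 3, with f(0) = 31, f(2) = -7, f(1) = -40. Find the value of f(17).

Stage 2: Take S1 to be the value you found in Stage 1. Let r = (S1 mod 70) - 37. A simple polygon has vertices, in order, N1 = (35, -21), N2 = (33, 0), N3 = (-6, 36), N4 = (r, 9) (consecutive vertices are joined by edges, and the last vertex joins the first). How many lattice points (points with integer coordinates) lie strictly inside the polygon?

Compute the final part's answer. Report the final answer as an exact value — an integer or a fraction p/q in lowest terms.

1095

Stage 1: f(3) = -2*(-7) + 1*(-40) - 3*(31) = -119; iterating: f(3)=-119, f(4)=351, f(5)=-800, f(6)=2308, f(7)=-6469, f(8)=17646, f(9)=-48685, f(10)=134423, f(11)=-370469, f(12)=1021416, f(13)=-2816570, f(14)=7765963, f(15)=-21412744, f(16)=59041161, f(17)=-162792955; answer -162792955
Stage 2: S1 = -162792955; r = -12; cross terms: (35*0 - 33*-21)=693, (33*36 - -6*0)=1188, (-6*9 - -12*36)=378, (-12*-21 - 35*9)=-63; twice the area = |2196| = 2196; area = 1098; boundary points = 1 + 3 + 3 + 1 = 8; strictly interior points = area - boundary/2 + 1 = 1095; answer 1095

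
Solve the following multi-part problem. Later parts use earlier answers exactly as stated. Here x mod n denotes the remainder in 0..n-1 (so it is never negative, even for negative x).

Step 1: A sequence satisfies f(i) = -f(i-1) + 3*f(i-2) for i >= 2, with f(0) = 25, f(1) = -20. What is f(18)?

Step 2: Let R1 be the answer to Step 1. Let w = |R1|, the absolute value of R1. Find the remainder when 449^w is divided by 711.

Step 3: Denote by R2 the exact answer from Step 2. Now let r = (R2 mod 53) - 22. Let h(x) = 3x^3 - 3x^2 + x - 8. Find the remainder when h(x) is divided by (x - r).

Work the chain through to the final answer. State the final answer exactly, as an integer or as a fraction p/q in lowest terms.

Step 1: f(2) = -1*(-20) + 3*(25) = 95; iterating: f(2)=95, f(3)=-155, f(4)=440, f(5)=-905, f(6)=2225, f(7)=-4940, f(8)=11615, f(9)=-26435, f(10)=61280, f(11)=-140585, f(12)=324425, f(13)=-746180, f(14)=1719455, f(15)=-3957995, f(16)=9116360, f(17)=-20990345, f(18)=48339425; answer 48339425
Step 2: R1 = 48339425; w = 48339425; squarings mod 711: 449^1=449, 449^2=388, 449^4=523, 449^8=505, 449^16=487, 449^32=406, 449^64=595, 449^128=658, 449^256=676, 449^512=514, 449^1024=415, 449^2048=163, 449^4096=262, 449^8192=388, 449^16384=523, 449^32768=505, 449^65536=487, 449^131072=406, 449^262144=595, 449^524288=658, 449^1048576=676, 449^2097152=514, 449^4194304=415, 449^8388608=163, 449^16777216=262, 449^33554432=388; 449^48339425 = 449^1 * 449^32 * 449^64 * 449^128 * 449^256 * 449^2048 * 449^4096 * 449^32768 * 449^65536 * 449^2097152 * 449^4194304 * 449^8388608 * 449^33554432 = 386 (mod 711); answer 386
Step 3: R2 = 386; r = -7; remainder = value at the root: 3*(-7)^3 - 3*(-7)^2 + 1*(-7)^1 - 8 = (-1029) + (-147) + (-7) + (-8) = -1191; answer -1191

-1191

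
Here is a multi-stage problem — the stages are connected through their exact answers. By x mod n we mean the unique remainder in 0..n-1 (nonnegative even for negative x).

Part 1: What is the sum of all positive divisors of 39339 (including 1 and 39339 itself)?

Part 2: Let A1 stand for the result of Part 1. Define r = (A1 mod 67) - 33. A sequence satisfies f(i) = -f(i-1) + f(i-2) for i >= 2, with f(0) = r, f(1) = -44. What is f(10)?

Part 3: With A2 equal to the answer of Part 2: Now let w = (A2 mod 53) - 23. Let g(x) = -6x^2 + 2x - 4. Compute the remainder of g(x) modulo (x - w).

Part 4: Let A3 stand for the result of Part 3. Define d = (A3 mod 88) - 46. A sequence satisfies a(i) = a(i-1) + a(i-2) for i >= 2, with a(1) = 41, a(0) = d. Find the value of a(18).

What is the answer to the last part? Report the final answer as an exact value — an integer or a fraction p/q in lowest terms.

51646

Part 1: 39339 = 3^3 * 31 * 47; sigma = (1 + 3 + 9 + 27) * (1 + 31) * (1 + 47) = 40 * 32 * 48 = 61440; answer 61440
Part 2: A1 = 61440; r = -32; f(2) = -1*(-44) + 1*(-32) = 12; iterating: f(2)=12, f(3)=-56, f(4)=68, f(5)=-124, f(6)=192, f(7)=-316, f(8)=508, f(9)=-824, f(10)=1332; answer 1332
Part 3: A2 = 1332; w = -16; remainder = value at the root: -6*(-16)^2 + 2*(-16)^1 - 4 = (-1536) + (-32) + (-4) = -1572; answer -1572
Part 4: A3 = -1572; d = -34; a(2) = 1*(41) + 1*(-34) = 7; iterating: a(2)=7, a(3)=48, a(4)=55, a(5)=103, a(6)=158, a(7)=261, a(8)=419, a(9)=680, a(10)=1099, a(11)=1779, a(12)=2878, a(13)=4657, a(14)=7535, a(15)=12192, a(16)=19727, a(17)=31919, a(18)=51646; answer 51646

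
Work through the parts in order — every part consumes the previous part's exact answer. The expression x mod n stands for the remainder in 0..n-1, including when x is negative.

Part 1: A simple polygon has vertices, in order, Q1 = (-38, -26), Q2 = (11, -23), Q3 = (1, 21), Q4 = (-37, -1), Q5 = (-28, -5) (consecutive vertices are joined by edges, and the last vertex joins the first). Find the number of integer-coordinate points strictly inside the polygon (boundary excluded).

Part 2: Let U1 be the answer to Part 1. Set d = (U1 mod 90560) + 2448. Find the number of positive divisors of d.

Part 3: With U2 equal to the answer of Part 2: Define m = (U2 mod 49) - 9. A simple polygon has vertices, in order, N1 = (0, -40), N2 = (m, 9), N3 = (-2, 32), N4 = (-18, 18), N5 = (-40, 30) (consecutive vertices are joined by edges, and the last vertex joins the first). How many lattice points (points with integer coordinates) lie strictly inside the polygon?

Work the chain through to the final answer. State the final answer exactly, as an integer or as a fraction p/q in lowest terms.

Part 1: cross terms: (-38*-23 - 11*-26)=1160, (11*21 - 1*-23)=254, (1*-1 - -37*21)=776, (-37*-5 - -28*-1)=157, (-28*-26 - -38*-5)=538; twice the area = |2885| = 2885; area = 2885/2; boundary points = 1 + 2 + 2 + 1 + 1 = 7; strictly interior points = area - boundary/2 + 1 = 1440; answer 1440
Part 2: U1 = 1440; d = 3888; 3888 = 2^4 * 3^5; number of divisors = (4+1) * (5+1) = 30; answer 30
Part 3: U2 = 30; m = 21; cross terms: (0*9 - 21*-40)=840, (21*32 - -2*9)=690, (-2*18 - -18*32)=540, (-18*30 - -40*18)=180, (-40*-40 - 0*30)=1600; twice the area = |3850| = 3850; area = 1925; boundary points = 7 + 23 + 2 + 2 + 10 = 44; strictly interior points = area - boundary/2 + 1 = 1904; answer 1904

1904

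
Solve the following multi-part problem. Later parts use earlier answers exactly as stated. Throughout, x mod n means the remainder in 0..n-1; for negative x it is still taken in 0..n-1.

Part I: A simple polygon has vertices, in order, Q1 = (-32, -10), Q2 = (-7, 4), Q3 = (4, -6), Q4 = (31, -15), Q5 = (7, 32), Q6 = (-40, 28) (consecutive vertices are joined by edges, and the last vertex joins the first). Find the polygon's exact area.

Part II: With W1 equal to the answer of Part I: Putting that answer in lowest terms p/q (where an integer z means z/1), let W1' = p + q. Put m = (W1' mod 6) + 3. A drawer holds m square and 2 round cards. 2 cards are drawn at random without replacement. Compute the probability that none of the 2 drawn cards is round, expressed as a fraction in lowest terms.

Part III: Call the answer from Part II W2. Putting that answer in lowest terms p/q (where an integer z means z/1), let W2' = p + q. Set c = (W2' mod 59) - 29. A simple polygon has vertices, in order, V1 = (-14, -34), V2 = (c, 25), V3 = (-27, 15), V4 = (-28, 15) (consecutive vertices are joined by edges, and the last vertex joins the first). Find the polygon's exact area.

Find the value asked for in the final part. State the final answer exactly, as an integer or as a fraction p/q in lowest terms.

Part I: cross terms: (-32*4 - -7*-10)=-198, (-7*-6 - 4*4)=26, (4*-15 - 31*-6)=126, (31*32 - 7*-15)=1097, (7*28 - -40*32)=1476, (-40*-10 - -32*28)=1296; twice the area = |3823| = 3823; area = 3823/2; answer 3823/2
Part II: W1 = 3823/2; threaded value p + q = 3825; m = 6; total draws C(8,2) = 28; favorable C(6,2) = 15; P = 15/28; answer 15/28
Part III: W2 = 15/28; threaded value p + q = 43; c = 14; cross terms: (-14*25 - 14*-34)=126, (14*15 - -27*25)=885, (-27*15 - -28*15)=15, (-28*-34 - -14*15)=1162; twice the area = |2188| = 2188; area = 1094; answer 1094

1094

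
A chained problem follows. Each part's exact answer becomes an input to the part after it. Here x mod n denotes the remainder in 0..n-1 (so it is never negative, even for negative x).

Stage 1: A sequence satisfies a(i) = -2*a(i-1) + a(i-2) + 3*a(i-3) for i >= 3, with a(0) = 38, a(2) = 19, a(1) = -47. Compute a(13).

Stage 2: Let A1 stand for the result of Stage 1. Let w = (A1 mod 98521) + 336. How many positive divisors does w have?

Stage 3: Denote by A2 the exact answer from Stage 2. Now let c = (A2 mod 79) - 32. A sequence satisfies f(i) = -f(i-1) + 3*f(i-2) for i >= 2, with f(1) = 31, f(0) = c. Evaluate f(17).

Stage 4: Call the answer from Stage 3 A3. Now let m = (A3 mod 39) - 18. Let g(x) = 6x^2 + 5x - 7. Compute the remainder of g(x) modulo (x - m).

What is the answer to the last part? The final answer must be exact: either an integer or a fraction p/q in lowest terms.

109

Stage 1: a(3) = -2*(19) + 1*(-47) + 3*(38) = 29; iterating: a(3)=29, a(4)=-180, a(5)=446, a(6)=-985, a(7)=1876, a(8)=-3399, a(9)=5719, a(10)=-9209, a(11)=13940, a(12)=-19932, a(13)=26177; answer 26177
Stage 2: A1 = 26177; w = 26513; 26513 is prime, so its only divisors are 1 and 26513; count = 2; answer 2
Stage 3: A2 = 2; c = -30; f(2) = -1*(31) + 3*(-30) = -121; iterating: f(2)=-121, f(3)=214, f(4)=-577, f(5)=1219, f(6)=-2950, f(7)=6607, f(8)=-15457, f(9)=35278, f(10)=-81649, f(11)=187483, f(12)=-432430, f(13)=994879, f(14)=-2292169, f(15)=5276806, f(16)=-12153313, f(17)=27983731; answer 27983731
Stage 4: A3 = 27983731; m = 4; remainder = value at the root: 6*(4)^2 + 5*(4)^1 - 7 = (96) + (20) + (-7) = 109; answer 109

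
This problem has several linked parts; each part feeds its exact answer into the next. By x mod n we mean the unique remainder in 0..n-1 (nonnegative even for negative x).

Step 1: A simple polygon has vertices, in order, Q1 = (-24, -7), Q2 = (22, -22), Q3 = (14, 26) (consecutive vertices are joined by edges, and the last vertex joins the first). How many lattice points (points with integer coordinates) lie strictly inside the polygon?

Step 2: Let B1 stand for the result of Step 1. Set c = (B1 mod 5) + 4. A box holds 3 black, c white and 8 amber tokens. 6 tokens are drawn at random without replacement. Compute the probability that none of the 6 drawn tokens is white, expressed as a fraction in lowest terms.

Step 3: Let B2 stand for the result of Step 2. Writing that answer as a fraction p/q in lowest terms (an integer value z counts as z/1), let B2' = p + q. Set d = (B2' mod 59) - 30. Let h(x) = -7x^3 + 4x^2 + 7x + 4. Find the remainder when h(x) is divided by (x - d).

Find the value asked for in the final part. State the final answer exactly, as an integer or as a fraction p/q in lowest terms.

Step 1: cross terms: (-24*-22 - 22*-7)=682, (22*26 - 14*-22)=880, (14*-7 - -24*26)=526; twice the area = |2088| = 2088; area = 1044; boundary points = 1 + 8 + 1 = 10; strictly interior points = area - boundary/2 + 1 = 1040; answer 1040
Step 2: B1 = 1040; c = 4; total draws C(15,6) = 5005; favorable C(11,6) = 462; P = 6/65; answer 6/65
Step 3: B2 = 6/65; threaded value p + q = 71; d = -18; remainder = value at the root: -7*(-18)^3 + 4*(-18)^2 + 7*(-18)^1 + 4 = (40824) + (1296) + (-126) + (4) = 41998; answer 41998

41998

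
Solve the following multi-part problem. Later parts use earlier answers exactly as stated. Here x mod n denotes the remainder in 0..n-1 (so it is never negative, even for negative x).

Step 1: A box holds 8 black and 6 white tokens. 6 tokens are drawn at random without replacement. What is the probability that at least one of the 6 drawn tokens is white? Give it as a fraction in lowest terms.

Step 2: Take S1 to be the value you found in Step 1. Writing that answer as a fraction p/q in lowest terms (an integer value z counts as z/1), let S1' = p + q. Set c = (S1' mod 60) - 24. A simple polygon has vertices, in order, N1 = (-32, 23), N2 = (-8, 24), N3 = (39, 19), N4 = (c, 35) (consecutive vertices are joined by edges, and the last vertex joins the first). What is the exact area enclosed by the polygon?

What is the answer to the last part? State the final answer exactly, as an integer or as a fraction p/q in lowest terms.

773/2

Step 1: total draws C(14,6) = 3003; complement C(8,6) = 28; favorable 3003 - 28 = 2975; P = 425/429; answer 425/429
Step 2: S1 = 425/429; threaded value p + q = 854; c = -10; cross terms: (-32*24 - -8*23)=-584, (-8*19 - 39*24)=-1088, (39*35 - -10*19)=1555, (-10*23 - -32*35)=890; twice the area = |773| = 773; area = 773/2; answer 773/2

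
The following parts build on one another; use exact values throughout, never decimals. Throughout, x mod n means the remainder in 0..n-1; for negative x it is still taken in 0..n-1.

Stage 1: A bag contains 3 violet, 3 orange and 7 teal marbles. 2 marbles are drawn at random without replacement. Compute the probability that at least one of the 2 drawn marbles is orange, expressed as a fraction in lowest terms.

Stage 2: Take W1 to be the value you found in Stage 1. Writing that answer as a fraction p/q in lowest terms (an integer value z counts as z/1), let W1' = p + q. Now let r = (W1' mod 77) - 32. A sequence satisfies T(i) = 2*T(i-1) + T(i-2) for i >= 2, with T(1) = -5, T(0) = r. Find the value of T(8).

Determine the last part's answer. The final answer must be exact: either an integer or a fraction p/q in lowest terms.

-1195

Stage 1: total draws C(13,2) = 78; complement C(10,2) = 45; favorable 78 - 45 = 33; P = 11/26; answer 11/26
Stage 2: W1 = 11/26; threaded value p + q = 37; r = 5; T(2) = 2*(-5) + 1*(5) = -5; iterating: T(2)=-5, T(3)=-15, T(4)=-35, T(5)=-85, T(6)=-205, T(7)=-495, T(8)=-1195; answer -1195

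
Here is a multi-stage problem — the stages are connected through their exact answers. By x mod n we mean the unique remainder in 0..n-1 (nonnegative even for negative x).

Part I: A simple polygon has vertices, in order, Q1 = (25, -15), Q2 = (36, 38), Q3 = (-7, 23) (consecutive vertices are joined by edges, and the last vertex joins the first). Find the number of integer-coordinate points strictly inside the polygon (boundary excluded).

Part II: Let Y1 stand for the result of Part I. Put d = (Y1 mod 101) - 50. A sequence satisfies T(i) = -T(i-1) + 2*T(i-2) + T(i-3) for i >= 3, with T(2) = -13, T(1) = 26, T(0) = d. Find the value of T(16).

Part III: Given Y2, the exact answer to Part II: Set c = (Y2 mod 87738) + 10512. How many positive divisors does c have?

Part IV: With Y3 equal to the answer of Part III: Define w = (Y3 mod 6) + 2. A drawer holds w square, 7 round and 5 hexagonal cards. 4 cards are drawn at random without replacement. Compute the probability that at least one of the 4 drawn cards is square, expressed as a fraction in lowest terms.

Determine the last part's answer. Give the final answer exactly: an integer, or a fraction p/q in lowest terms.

Part I: cross terms: (25*38 - 36*-15)=1490, (36*23 - -7*38)=1094, (-7*-15 - 25*23)=-470; twice the area = |2114| = 2114; area = 1057; boundary points = 1 + 1 + 2 = 4; strictly interior points = area - boundary/2 + 1 = 1056; answer 1056
Part II: Y1 = 1056; d = -4; T(3) = -1*(-13) + 2*(26) + 1*(-4) = 61; iterating: T(3)=61, T(4)=-61, T(5)=170, T(6)=-231, T(7)=510, T(8)=-802, T(9)=1591, T(10)=-2685, T(11)=5065, T(12)=-8844, T(13)=16289, T(14)=-28912, T(15)=52646, T(16)=-94181; answer -94181
Part III: Y2 = -94181; c = 91807; 91807 is prime, so its only divisors are 1 and 91807; count = 2; answer 2
Part IV: Y3 = 2; w = 4; total draws C(16,4) = 1820; complement C(12,4) = 495; favorable 1820 - 495 = 1325; P = 265/364; answer 265/364

265/364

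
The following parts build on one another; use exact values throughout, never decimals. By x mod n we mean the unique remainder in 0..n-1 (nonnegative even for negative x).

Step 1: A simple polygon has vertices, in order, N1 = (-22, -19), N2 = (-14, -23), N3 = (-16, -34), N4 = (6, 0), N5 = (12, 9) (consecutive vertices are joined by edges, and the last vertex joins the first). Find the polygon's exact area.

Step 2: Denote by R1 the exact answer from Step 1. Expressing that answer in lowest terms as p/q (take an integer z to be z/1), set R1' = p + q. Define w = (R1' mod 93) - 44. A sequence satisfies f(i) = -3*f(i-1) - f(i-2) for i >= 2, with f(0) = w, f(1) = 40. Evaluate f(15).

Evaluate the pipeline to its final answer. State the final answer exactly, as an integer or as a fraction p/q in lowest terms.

Step 1: cross terms: (-22*-23 - -14*-19)=240, (-14*-34 - -16*-23)=108, (-16*0 - 6*-34)=204, (6*9 - 12*0)=54, (12*-19 - -22*9)=-30; twice the area = |576| = 576; area = 288; answer 288
Step 2: R1 = 288; threaded value p + q = 289; w = -34; f(2) = -3*(40) - 1*(-34) = -86; iterating: f(2)=-86, f(3)=218, f(4)=-568, f(5)=1486, f(6)=-3890, f(7)=10184, f(8)=-26662, f(9)=69802, f(10)=-182744, f(11)=478430, f(12)=-1252546, f(13)=3279208, f(14)=-8585078, f(15)=22476026; answer 22476026

22476026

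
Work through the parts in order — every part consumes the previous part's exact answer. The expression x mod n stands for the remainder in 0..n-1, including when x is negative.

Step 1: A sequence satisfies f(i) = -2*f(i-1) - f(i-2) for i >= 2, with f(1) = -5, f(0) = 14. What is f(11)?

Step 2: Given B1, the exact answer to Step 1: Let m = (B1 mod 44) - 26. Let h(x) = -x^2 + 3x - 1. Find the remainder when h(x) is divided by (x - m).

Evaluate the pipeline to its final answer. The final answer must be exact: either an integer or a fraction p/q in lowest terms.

-181

Step 1: f(2) = -2*(-5) - 1*(14) = -4; iterating: f(2)=-4, f(3)=13, f(4)=-22, f(5)=31, f(6)=-40, f(7)=49, f(8)=-58, f(9)=67, f(10)=-76, f(11)=85; answer 85
Step 2: B1 = 85; m = 15; remainder = value at the root: -1*(15)^2 + 3*(15)^1 - 1 = (-225) + (45) + (-1) = -181; answer -181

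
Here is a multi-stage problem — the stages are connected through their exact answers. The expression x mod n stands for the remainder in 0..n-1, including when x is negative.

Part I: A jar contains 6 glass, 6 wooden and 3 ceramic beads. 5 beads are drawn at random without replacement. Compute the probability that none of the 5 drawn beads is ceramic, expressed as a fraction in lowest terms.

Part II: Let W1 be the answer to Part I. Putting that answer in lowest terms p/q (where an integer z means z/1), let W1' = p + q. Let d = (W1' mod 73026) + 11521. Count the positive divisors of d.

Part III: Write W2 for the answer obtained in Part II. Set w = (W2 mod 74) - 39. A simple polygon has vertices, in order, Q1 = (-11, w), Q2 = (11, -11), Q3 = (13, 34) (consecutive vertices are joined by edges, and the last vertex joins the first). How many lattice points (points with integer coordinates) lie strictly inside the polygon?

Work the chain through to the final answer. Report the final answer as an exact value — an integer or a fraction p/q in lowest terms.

Part I: total draws C(15,5) = 3003; favorable C(12,5) = 792; P = 24/91; answer 24/91
Part II: W1 = 24/91; threaded value p + q = 115; d = 11636; 11636 = 2^2 * 2909; number of divisors = (2+1) * (1+1) = 6; answer 6
Part III: W2 = 6; w = -33; cross terms: (-11*-11 - 11*-33)=484, (11*34 - 13*-11)=517, (13*-33 - -11*34)=-55; twice the area = |946| = 946; area = 473; boundary points = 22 + 1 + 1 = 24; strictly interior points = area - boundary/2 + 1 = 462; answer 462

462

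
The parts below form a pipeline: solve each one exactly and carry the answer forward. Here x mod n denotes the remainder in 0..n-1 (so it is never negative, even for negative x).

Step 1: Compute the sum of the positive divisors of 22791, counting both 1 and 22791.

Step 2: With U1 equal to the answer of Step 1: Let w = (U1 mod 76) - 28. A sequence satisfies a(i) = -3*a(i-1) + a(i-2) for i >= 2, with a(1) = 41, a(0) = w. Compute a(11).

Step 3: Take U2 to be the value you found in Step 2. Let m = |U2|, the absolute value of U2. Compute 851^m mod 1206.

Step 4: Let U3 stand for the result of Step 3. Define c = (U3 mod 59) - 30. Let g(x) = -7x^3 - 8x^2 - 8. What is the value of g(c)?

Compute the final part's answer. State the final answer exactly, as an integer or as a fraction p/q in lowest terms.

Step 1: 22791 = 3 * 71 * 107; sigma = (1 + 3) * (1 + 71) * (1 + 107) = 4 * 72 * 108 = 31104; answer 31104
Step 2: U1 = 31104; w = -8; a(2) = -3*(41) + 1*(-8) = -131; iterating: a(2)=-131, a(3)=434, a(4)=-1433, a(5)=4733, a(6)=-15632, a(7)=51629, a(8)=-170519, a(9)=563186, a(10)=-1860077, a(11)=6143417; answer 6143417
Step 3: U2 = 6143417; m = 6143417; squarings mod 1206: 851^1=851, 851^2=601, 851^4=607, 851^8=619, 851^16=859, 851^32=1015, 851^64=301, 851^128=151, 851^256=1093, 851^512=709, 851^1024=985, 851^2048=601, 851^4096=607, 851^8192=619, 851^16384=859, 851^32768=1015, 851^65536=301, 851^131072=151, 851^262144=1093, 851^524288=709, 851^1048576=985, 851^2097152=601, 851^4194304=607; 851^6143417 = 851^1 * 851^8 * 851^16 * 851^32 * 851^128 * 851^256 * 851^1024 * 851^2048 * 851^4096 * 851^8192 * 851^32768 * 851^65536 * 851^262144 * 851^524288 * 851^1048576 * 851^4194304 = 389 (mod 1206); answer 389
Step 4: U3 = 389; c = 5; -7*(5)^3 - 8*(5)^2 - 8 = (-875) + (-200) + (-8) = -1083; answer -1083

-1083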